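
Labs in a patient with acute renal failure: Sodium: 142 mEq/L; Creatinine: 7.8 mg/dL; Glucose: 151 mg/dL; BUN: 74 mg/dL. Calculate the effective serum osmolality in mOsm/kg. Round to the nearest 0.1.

292.4 mOsm/kg

Effective osmolality excludes urea (freely permeant across cell membranes):
2·Na + glucose/18
= 2·142 + 151/18
= 284 + 8.39
= 292.39 mOsm/kg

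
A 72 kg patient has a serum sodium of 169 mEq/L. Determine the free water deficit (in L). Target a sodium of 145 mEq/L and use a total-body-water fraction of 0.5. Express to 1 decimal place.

TBW = 0.5 · 72 = 36 L
Free water deficit = TBW · (Na/145 − 1)
= 36 · (169/145 − 1)
= 36 · 0.1655
= 5.96 L

6.0 L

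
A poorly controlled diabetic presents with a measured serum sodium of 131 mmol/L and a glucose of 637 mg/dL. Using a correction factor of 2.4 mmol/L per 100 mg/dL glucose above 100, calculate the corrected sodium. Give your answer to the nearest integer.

Corrected Na = measured Na + 2.4 · (glucose − 100)/100
= 131 + 2.4 · (637 − 100)/100
= 131 + 12.9
= 143.9 mmol/L

144 mmol/L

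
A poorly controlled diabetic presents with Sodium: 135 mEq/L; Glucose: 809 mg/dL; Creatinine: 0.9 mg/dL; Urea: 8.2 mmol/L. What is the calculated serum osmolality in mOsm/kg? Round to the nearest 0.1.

323.1 mOsm/kg

Calculated osmolality = 2·Na + glucose/18 + urea
= 2·135 + 809/18 + 8.2
= 270 + 44.94 + 8.20
= 323.14 mOsm/kg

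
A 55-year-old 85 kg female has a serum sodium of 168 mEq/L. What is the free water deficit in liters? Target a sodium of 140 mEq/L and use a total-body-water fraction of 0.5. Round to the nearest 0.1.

TBW = 0.5 · 85 = 42.5 L
Free water deficit = TBW · (Na/140 − 1)
= 42.5 · (168/140 − 1)
= 42.5 · 0.2
= 8.5 L

8.5 L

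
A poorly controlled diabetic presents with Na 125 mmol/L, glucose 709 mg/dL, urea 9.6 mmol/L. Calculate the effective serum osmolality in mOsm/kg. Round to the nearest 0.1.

289.4 mOsm/kg

Effective osmolality excludes urea (freely permeant across cell membranes):
2·Na + glucose/18
= 2·125 + 709/18
= 250 + 39.39
= 289.39 mOsm/kg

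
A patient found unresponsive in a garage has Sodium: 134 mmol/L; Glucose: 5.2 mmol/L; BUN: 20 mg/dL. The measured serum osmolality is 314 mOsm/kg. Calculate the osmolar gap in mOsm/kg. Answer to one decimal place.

33.7 mOsm/kg

Calculated osmolality = 2·Na + glucose + BUN/2.8
= 2·134 + 5.2 + 20/2.8
= 268 + 5.20 + 7.14
= 280.34 mOsm/kg ≈ 280.3 mOsm/kg
Osmolar gap = measured − calculated = 314 − 280.3 = 33.7 mOsm/kg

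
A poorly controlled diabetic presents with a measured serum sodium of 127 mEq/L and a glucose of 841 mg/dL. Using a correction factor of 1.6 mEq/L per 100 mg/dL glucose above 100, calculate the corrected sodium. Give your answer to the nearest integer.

139 mEq/L

Corrected Na = measured Na + 1.6 · (glucose − 100)/100
= 127 + 1.6 · (841 − 100)/100
= 127 + 11.9
= 138.9 mEq/L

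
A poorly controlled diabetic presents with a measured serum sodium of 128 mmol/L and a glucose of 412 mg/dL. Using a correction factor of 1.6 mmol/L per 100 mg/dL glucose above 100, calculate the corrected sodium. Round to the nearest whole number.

133 mmol/L

Corrected Na = measured Na + 1.6 · (glucose − 100)/100
= 128 + 1.6 · (412 − 100)/100
= 128 + 5
= 133 mmol/L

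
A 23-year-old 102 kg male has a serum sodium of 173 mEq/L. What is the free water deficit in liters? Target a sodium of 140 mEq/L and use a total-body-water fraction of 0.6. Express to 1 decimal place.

14.4 L

TBW = 0.6 · 102 = 61.2 L
Free water deficit = TBW · (Na/140 − 1)
= 61.2 · (173/140 − 1)
= 61.2 · 0.2357
= 14.42 L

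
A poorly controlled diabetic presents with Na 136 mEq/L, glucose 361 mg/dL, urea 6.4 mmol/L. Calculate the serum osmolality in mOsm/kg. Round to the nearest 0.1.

Calculated osmolality = 2·Na + glucose/18 + urea
= 2·136 + 361/18 + 6.4
= 272 + 20.06 + 6.40
= 298.46 mOsm/kg

298.5 mOsm/kg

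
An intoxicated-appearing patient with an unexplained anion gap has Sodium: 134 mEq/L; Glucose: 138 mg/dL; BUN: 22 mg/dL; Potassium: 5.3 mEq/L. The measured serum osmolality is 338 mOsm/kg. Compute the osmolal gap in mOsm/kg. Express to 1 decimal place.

Calculated osmolality = 2·Na + glucose/18 + BUN/2.8
= 2·134 + 138/18 + 22/2.8
= 268 + 7.67 + 7.86
= 283.53 mOsm/kg ≈ 283.5 mOsm/kg
Osmolar gap = measured − calculated = 338 − 283.5 = 54.5 mOsm/kg

54.5 mOsm/kg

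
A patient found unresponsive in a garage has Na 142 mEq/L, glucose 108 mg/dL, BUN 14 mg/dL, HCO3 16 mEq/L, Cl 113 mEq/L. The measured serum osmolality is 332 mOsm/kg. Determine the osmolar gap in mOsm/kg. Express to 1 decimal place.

Calculated osmolality = 2·Na + glucose/18 + BUN/2.8
= 2·142 + 108/18 + 14/2.8
= 284 + 6 + 5
= 295 mOsm/kg ≈ 295.0 mOsm/kg
Osmolar gap = measured − calculated = 332 − 295.0 = 37.0 mOsm/kg

37.0 mOsm/kg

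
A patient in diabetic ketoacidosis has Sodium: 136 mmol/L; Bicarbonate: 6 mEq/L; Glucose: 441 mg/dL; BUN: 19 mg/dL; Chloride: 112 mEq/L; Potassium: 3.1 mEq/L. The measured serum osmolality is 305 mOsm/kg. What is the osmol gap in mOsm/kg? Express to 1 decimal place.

Calculated osmolality = 2·Na + glucose/18 + BUN/2.8
= 2·136 + 441/18 + 19/2.8
= 272 + 24.50 + 6.79
= 303.29 mOsm/kg ≈ 303.3 mOsm/kg
Osmolar gap = measured − calculated = 305 − 303.3 = 1.7 mOsm/kg

1.7 mOsm/kg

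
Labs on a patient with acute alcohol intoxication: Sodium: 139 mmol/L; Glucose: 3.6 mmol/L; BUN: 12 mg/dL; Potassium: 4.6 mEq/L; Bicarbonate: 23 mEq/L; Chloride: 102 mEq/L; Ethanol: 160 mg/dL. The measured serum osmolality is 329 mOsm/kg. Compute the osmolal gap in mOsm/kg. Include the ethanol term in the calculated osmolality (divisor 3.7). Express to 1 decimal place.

Calculated osmolality = 2·Na + glucose + BUN/2.8 + ethanol/3.7
= 2·139 + 3.6 + 12/2.8 + 160/3.7
= 278 + 3.60 + 4.29 + 43.24
= 329.13 mOsm/kg ≈ 329.1 mOsm/kg
Osmolar gap = measured − calculated = 329 − 329.1 = -0.1 mOsm/kg

-0.1 mOsm/kg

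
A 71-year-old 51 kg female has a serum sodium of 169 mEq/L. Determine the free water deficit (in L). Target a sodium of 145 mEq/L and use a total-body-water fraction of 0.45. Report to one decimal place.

TBW = 0.45 · 51 = 22.95 L
Free water deficit = TBW · (Na/145 − 1)
= 22.95 · (169/145 − 1)
= 22.95 · 0.1655
= 3.8 L

3.8 L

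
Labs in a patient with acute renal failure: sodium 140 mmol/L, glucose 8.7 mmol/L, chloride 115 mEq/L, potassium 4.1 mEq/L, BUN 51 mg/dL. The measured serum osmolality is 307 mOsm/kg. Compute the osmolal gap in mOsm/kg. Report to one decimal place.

Calculated osmolality = 2·Na + glucose + BUN/2.8
= 2·140 + 8.7 + 51/2.8
= 280 + 8.70 + 18.21
= 306.91 mOsm/kg ≈ 306.9 mOsm/kg
Osmolar gap = measured − calculated = 307 − 306.9 = 0.1 mOsm/kg

0.1 mOsm/kg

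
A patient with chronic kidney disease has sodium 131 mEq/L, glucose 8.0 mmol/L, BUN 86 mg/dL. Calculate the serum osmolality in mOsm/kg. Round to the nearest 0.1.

300.7 mOsm/kg

Calculated osmolality = 2·Na + glucose + BUN/2.8
= 2·131 + 8 + 86/2.8
= 262 + 8 + 30.71
= 300.71 mOsm/kg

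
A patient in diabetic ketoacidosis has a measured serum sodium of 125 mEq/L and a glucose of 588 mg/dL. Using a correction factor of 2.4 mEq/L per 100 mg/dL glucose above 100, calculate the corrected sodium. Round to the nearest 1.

Corrected Na = measured Na + 2.4 · (glucose − 100)/100
= 125 + 2.4 · (588 − 100)/100
= 125 + 11.7
= 136.7 mEq/L

137 mEq/L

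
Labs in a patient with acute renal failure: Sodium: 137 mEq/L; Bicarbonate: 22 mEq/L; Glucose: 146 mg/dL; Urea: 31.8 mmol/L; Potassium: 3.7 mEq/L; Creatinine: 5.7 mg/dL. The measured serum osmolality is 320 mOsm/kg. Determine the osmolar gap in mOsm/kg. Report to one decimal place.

Calculated osmolality = 2·Na + glucose/18 + urea
= 2·137 + 146/18 + 31.8
= 274 + 8.11 + 31.80
= 313.91 mOsm/kg ≈ 313.9 mOsm/kg
Osmolar gap = measured − calculated = 320 − 313.9 = 6.1 mOsm/kg

6.1 mOsm/kg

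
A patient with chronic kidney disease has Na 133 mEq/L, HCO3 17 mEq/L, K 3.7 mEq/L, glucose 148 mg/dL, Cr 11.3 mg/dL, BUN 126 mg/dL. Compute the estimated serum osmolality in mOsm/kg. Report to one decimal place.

319.2 mOsm/kg

Calculated osmolality = 2·Na + glucose/18 + BUN/2.8
= 2·133 + 148/18 + 126/2.8
= 266 + 8.22 + 45
= 319.22 mOsm/kg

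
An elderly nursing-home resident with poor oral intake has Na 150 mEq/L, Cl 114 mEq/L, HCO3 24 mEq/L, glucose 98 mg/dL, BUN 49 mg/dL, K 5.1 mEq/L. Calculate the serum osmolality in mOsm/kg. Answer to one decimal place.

Calculated osmolality = 2·Na + glucose/18 + BUN/2.8
= 2·150 + 98/18 + 49/2.8
= 300 + 5.44 + 17.50
= 322.94 mOsm/kg

322.9 mOsm/kg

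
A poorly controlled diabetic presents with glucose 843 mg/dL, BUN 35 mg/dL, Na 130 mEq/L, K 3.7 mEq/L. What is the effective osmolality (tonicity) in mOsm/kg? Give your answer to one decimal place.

Effective osmolality excludes urea (freely permeant across cell membranes):
2·Na + glucose/18
= 2·130 + 843/18
= 260 + 46.83
= 306.83 mOsm/kg

306.8 mOsm/kg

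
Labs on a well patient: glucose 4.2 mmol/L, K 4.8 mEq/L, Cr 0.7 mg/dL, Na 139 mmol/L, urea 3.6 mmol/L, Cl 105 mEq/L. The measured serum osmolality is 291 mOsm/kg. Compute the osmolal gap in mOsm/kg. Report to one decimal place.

Calculated osmolality = 2·Na + glucose + urea
= 2·139 + 4.2 + 3.6
= 278 + 4.20 + 3.60
= 285.8 mOsm/kg ≈ 285.8 mOsm/kg
Osmolar gap = measured − calculated = 291 − 285.8 = 5.2 mOsm/kg

5.2 mOsm/kg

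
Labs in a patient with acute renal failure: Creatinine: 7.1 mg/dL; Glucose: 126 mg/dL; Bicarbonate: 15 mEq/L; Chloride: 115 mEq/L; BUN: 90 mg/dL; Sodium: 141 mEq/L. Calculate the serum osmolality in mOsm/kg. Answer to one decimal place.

321.1 mOsm/kg

Calculated osmolality = 2·Na + glucose/18 + BUN/2.8
= 2·141 + 126/18 + 90/2.8
= 282 + 7 + 32.14
= 321.14 mOsm/kg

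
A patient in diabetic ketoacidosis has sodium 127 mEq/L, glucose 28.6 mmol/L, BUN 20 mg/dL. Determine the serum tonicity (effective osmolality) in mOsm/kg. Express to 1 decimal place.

Effective osmolality excludes urea (freely permeant across cell membranes):
2·Na + glucose
= 2·127 + 28.6
= 254 + 28.6
= 282.6 mOsm/kg

282.6 mOsm/kg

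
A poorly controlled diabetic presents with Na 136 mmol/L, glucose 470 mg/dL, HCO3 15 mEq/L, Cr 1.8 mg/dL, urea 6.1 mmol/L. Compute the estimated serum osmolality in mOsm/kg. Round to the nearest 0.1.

Calculated osmolality = 2·Na + glucose/18 + urea
= 2·136 + 470/18 + 6.1
= 272 + 26.11 + 6.10
= 304.21 mOsm/kg

304.2 mOsm/kg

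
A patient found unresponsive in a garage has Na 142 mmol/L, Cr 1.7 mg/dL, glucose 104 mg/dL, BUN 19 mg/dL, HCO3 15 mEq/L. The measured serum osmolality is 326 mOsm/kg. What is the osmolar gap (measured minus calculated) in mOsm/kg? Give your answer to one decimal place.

29.4 mOsm/kg

Calculated osmolality = 2·Na + glucose/18 + BUN/2.8
= 2·142 + 104/18 + 19/2.8
= 284 + 5.78 + 6.79
= 296.57 mOsm/kg ≈ 296.6 mOsm/kg
Osmolar gap = measured − calculated = 326 − 296.6 = 29.4 mOsm/kg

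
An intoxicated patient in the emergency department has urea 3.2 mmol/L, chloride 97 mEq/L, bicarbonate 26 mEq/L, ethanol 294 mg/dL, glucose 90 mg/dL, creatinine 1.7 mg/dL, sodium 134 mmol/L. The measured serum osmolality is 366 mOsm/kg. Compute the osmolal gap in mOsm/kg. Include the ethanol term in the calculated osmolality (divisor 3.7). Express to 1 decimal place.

Calculated osmolality = 2·Na + glucose/18 + urea + ethanol/3.7
= 2·134 + 90/18 + 3.2 + 294/3.7
= 268 + 5 + 3.20 + 79.46
= 355.66 mOsm/kg ≈ 355.7 mOsm/kg
Osmolar gap = measured − calculated = 366 − 355.7 = 10.3 mOsm/kg

10.3 mOsm/kg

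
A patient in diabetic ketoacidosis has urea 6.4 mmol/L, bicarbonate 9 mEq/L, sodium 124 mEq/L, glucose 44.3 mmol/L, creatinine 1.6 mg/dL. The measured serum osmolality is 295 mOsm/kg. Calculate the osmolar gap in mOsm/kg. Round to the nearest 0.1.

-3.7 mOsm/kg

Calculated osmolality = 2·Na + glucose + urea
= 2·124 + 44.3 + 6.4
= 248 + 44.30 + 6.40
= 298.7 mOsm/kg ≈ 298.7 mOsm/kg
Osmolar gap = measured − calculated = 295 − 298.7 = -3.7 mOsm/kg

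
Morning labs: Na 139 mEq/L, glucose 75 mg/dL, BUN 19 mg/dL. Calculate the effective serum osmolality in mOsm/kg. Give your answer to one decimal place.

Effective osmolality excludes urea (freely permeant across cell membranes):
2·Na + glucose/18
= 2·139 + 75/18
= 278 + 4.17
= 282.17 mOsm/kg

282.2 mOsm/kg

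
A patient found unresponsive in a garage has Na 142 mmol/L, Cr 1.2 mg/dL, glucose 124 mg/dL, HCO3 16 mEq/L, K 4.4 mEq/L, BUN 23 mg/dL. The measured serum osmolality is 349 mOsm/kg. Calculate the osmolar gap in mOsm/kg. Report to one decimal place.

49.9 mOsm/kg

Calculated osmolality = 2·Na + glucose/18 + BUN/2.8
= 2·142 + 124/18 + 23/2.8
= 284 + 6.89 + 8.21
= 299.1 mOsm/kg ≈ 299.1 mOsm/kg
Osmolar gap = measured − calculated = 349 − 299.1 = 49.9 mOsm/kg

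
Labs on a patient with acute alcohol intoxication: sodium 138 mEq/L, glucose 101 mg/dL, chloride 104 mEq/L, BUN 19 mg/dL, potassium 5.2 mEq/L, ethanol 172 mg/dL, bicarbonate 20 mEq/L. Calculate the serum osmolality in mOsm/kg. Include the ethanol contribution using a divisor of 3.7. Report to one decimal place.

Calculated osmolality = 2·Na + glucose/18 + BUN/2.8 + ethanol/3.7
= 2·138 + 101/18 + 19/2.8 + 172/3.7
= 276 + 5.61 + 6.79 + 46.49
= 334.89 mOsm/kg

334.9 mOsm/kg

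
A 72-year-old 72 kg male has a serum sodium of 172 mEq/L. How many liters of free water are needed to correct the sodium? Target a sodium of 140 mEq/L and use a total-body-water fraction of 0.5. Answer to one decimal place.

8.2 L

TBW = 0.5 · 72 = 36 L
Free water deficit = TBW · (Na/140 − 1)
= 36 · (172/140 − 1)
= 36 · 0.2286
= 8.23 L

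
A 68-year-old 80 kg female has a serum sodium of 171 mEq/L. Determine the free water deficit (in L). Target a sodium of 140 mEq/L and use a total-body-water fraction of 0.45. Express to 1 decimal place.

8.0 L

TBW = 0.45 · 80 = 36 L
Free water deficit = TBW · (Na/140 − 1)
= 36 · (171/140 − 1)
= 36 · 0.2214
= 7.97 L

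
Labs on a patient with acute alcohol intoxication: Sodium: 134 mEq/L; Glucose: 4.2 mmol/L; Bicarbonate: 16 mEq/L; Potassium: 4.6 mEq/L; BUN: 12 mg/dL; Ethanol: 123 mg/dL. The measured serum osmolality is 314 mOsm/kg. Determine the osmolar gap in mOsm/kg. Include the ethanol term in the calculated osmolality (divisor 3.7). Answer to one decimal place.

4.3 mOsm/kg

Calculated osmolality = 2·Na + glucose + BUN/2.8 + ethanol/3.7
= 2·134 + 4.2 + 12/2.8 + 123/3.7
= 268 + 4.20 + 4.29 + 33.24
= 309.73 mOsm/kg ≈ 309.7 mOsm/kg
Osmolar gap = measured − calculated = 314 − 309.7 = 4.3 mOsm/kg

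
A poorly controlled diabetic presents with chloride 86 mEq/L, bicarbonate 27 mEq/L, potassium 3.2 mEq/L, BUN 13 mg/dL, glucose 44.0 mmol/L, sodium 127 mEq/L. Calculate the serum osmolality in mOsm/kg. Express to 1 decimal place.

302.6 mOsm/kg

Calculated osmolality = 2·Na + glucose + BUN/2.8
= 2·127 + 44 + 13/2.8
= 254 + 44 + 4.64
= 302.64 mOsm/kg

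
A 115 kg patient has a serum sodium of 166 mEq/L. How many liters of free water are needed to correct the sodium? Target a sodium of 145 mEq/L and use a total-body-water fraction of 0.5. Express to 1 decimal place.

TBW = 0.5 · 115 = 57.5 L
Free water deficit = TBW · (Na/145 − 1)
= 57.5 · (166/145 − 1)
= 57.5 · 0.1448
= 8.33 L

8.3 L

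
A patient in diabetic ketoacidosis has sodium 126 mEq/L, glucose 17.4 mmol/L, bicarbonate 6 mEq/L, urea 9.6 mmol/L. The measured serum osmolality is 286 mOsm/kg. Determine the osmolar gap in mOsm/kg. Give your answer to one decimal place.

7.0 mOsm/kg

Calculated osmolality = 2·Na + glucose + urea
= 2·126 + 17.4 + 9.6
= 252 + 17.40 + 9.60
= 279 mOsm/kg ≈ 279.0 mOsm/kg
Osmolar gap = measured − calculated = 286 − 279.0 = 7.0 mOsm/kg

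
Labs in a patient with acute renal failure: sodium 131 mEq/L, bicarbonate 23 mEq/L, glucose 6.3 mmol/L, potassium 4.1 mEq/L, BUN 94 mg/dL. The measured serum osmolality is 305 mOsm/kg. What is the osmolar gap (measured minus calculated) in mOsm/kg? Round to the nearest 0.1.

Calculated osmolality = 2·Na + glucose + BUN/2.8
= 2·131 + 6.3 + 94/2.8
= 262 + 6.30 + 33.57
= 301.87 mOsm/kg ≈ 301.9 mOsm/kg
Osmolar gap = measured − calculated = 305 − 301.9 = 3.1 mOsm/kg

3.1 mOsm/kg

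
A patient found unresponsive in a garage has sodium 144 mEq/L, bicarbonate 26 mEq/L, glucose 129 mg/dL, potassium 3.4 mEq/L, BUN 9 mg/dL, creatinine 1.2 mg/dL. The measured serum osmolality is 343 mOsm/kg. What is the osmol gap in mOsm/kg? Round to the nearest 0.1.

44.6 mOsm/kg

Calculated osmolality = 2·Na + glucose/18 + BUN/2.8
= 2·144 + 129/18 + 9/2.8
= 288 + 7.17 + 3.21
= 298.38 mOsm/kg ≈ 298.4 mOsm/kg
Osmolar gap = measured − calculated = 343 − 298.4 = 44.6 mOsm/kg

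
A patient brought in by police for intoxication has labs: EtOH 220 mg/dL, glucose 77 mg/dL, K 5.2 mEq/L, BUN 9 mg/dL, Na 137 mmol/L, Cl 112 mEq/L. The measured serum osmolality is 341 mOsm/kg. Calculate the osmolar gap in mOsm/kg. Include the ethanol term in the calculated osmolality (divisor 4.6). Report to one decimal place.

11.7 mOsm/kg

Calculated osmolality = 2·Na + glucose/18 + BUN/2.8 + ethanol/4.6
= 2·137 + 77/18 + 9/2.8 + 220/4.6
= 274 + 4.28 + 3.21 + 47.83
= 329.32 mOsm/kg ≈ 329.3 mOsm/kg
Osmolar gap = measured − calculated = 341 − 329.3 = 11.7 mOsm/kg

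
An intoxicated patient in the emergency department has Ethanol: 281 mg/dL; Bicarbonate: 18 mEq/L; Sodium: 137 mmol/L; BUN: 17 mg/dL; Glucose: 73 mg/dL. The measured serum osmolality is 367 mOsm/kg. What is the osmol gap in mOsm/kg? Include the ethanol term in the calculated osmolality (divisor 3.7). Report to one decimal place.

Calculated osmolality = 2·Na + glucose/18 + BUN/2.8 + ethanol/3.7
= 2·137 + 73/18 + 17/2.8 + 281/3.7
= 274 + 4.06 + 6.07 + 75.95
= 360.08 mOsm/kg ≈ 360.1 mOsm/kg
Osmolar gap = measured − calculated = 367 − 360.1 = 6.9 mOsm/kg

6.9 mOsm/kg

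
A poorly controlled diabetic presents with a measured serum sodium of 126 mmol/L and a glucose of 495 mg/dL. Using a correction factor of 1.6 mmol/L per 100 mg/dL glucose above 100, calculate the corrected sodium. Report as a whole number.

Corrected Na = measured Na + 1.6 · (glucose − 100)/100
= 126 + 1.6 · (495 − 100)/100
= 126 + 6.3
= 132.3 mmol/L

132 mmol/L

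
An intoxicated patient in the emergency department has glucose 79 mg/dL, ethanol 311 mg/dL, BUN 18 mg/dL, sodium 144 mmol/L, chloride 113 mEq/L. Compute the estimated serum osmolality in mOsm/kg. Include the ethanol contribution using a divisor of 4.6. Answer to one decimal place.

Calculated osmolality = 2·Na + glucose/18 + BUN/2.8 + ethanol/4.6
= 2·144 + 79/18 + 18/2.8 + 311/4.6
= 288 + 4.39 + 6.43 + 67.61
= 366.43 mOsm/kg

366.4 mOsm/kg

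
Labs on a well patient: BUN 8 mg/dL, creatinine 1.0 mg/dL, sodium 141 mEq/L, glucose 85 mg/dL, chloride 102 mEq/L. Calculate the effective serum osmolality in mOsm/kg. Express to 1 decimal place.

Effective osmolality excludes urea (freely permeant across cell membranes):
2·Na + glucose/18
= 2·141 + 85/18
= 282 + 4.72
= 286.72 mOsm/kg

286.7 mOsm/kg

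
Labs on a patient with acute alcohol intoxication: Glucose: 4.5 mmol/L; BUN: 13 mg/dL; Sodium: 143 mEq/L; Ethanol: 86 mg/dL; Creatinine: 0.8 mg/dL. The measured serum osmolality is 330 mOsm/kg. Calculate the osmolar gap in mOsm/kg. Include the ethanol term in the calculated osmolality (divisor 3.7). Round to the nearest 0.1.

Calculated osmolality = 2·Na + glucose + BUN/2.8 + ethanol/3.7
= 2·143 + 4.5 + 13/2.8 + 86/3.7
= 286 + 4.50 + 4.64 + 23.24
= 318.38 mOsm/kg ≈ 318.4 mOsm/kg
Osmolar gap = measured − calculated = 330 − 318.4 = 11.6 mOsm/kg

11.6 mOsm/kg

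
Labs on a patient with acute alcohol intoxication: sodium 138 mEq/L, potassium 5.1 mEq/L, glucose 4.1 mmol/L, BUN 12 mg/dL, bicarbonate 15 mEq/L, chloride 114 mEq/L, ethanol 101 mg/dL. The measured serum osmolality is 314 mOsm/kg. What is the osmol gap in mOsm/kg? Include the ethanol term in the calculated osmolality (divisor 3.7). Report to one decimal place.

Calculated osmolality = 2·Na + glucose + BUN/2.8 + ethanol/3.7
= 2·138 + 4.1 + 12/2.8 + 101/3.7
= 276 + 4.10 + 4.29 + 27.30
= 311.69 mOsm/kg ≈ 311.7 mOsm/kg
Osmolar gap = measured − calculated = 314 − 311.7 = 2.3 mOsm/kg

2.3 mOsm/kg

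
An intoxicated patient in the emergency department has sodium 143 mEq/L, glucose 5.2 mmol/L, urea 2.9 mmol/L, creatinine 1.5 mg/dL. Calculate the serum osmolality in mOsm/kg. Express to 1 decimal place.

294.1 mOsm/kg

Calculated osmolality = 2·Na + glucose + urea
= 2·143 + 5.2 + 2.9
= 286 + 5.20 + 2.90
= 294.1 mOsm/kg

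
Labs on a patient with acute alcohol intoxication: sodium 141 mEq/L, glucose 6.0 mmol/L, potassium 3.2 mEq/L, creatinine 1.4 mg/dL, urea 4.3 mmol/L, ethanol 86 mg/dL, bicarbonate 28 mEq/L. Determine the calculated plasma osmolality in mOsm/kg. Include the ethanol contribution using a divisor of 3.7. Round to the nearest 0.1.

315.5 mOsm/kg

Calculated osmolality = 2·Na + glucose + urea + ethanol/3.7
= 2·141 + 6 + 4.3 + 86/3.7
= 282 + 6 + 4.30 + 23.24
= 315.54 mOsm/kg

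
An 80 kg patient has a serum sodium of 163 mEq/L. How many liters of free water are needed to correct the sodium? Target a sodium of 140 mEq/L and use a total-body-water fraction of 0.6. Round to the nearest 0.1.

TBW = 0.6 · 80 = 48 L
Free water deficit = TBW · (Na/140 − 1)
= 48 · (163/140 − 1)
= 48 · 0.1643
= 7.89 L

7.9 L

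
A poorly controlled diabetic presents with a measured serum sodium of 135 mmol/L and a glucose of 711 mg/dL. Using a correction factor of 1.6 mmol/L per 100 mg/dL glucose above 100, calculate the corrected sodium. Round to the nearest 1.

Corrected Na = measured Na + 1.6 · (glucose − 100)/100
= 135 + 1.6 · (711 − 100)/100
= 135 + 9.8
= 144.8 mmol/L

145 mmol/L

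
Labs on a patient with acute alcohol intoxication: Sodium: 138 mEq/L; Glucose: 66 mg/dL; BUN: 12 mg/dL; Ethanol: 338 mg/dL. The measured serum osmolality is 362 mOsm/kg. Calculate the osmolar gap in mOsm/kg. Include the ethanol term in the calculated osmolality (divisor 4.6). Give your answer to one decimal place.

Calculated osmolality = 2·Na + glucose/18 + BUN/2.8 + ethanol/4.6
= 2·138 + 66/18 + 12/2.8 + 338/4.6
= 276 + 3.67 + 4.29 + 73.48
= 357.44 mOsm/kg ≈ 357.4 mOsm/kg
Osmolar gap = measured − calculated = 362 − 357.4 = 4.6 mOsm/kg

4.6 mOsm/kg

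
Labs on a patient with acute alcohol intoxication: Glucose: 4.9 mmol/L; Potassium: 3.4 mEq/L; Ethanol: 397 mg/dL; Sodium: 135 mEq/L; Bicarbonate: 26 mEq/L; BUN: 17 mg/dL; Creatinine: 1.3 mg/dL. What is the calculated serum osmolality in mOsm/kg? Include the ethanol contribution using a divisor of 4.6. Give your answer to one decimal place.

367.3 mOsm/kg

Calculated osmolality = 2·Na + glucose + BUN/2.8 + ethanol/4.6
= 2·135 + 4.9 + 17/2.8 + 397/4.6
= 270 + 4.90 + 6.07 + 86.30
= 367.27 mOsm/kg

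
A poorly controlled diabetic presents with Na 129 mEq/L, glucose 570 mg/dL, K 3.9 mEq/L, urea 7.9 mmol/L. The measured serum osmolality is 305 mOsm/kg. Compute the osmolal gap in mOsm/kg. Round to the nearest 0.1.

Calculated osmolality = 2·Na + glucose/18 + urea
= 2·129 + 570/18 + 7.9
= 258 + 31.67 + 7.90
= 297.57 mOsm/kg ≈ 297.6 mOsm/kg
Osmolar gap = measured − calculated = 305 − 297.6 = 7.4 mOsm/kg

7.4 mOsm/kg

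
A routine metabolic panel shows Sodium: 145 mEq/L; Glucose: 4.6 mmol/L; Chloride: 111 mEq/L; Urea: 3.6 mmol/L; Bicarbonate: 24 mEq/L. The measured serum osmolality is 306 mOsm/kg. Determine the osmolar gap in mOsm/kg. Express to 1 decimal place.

Calculated osmolality = 2·Na + glucose + urea
= 2·145 + 4.6 + 3.6
= 290 + 4.60 + 3.60
= 298.2 mOsm/kg ≈ 298.2 mOsm/kg
Osmolar gap = measured − calculated = 306 − 298.2 = 7.8 mOsm/kg

7.8 mOsm/kg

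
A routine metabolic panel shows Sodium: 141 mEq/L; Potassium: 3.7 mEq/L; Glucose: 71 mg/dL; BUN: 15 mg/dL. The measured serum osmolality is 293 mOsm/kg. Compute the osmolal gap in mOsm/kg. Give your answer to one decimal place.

Calculated osmolality = 2·Na + glucose/18 + BUN/2.8
= 2·141 + 71/18 + 15/2.8
= 282 + 3.94 + 5.36
= 291.3 mOsm/kg ≈ 291.3 mOsm/kg
Osmolar gap = measured − calculated = 293 − 291.3 = 1.7 mOsm/kg

1.7 mOsm/kg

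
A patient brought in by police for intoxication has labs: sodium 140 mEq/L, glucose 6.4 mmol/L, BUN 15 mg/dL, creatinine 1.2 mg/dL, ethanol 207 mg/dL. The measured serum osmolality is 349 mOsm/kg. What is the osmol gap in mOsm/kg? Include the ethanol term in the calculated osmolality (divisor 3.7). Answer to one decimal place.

1.3 mOsm/kg

Calculated osmolality = 2·Na + glucose + BUN/2.8 + ethanol/3.7
= 2·140 + 6.4 + 15/2.8 + 207/3.7
= 280 + 6.40 + 5.36 + 55.95
= 347.71 mOsm/kg ≈ 347.7 mOsm/kg
Osmolar gap = measured − calculated = 349 − 347.7 = 1.3 mOsm/kg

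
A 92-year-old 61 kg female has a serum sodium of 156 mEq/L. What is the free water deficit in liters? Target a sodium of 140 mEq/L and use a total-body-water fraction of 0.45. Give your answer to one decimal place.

3.1 L

TBW = 0.45 · 61 = 27.45 L
Free water deficit = TBW · (Na/140 − 1)
= 27.45 · (156/140 − 1)
= 27.45 · 0.1143
= 3.14 L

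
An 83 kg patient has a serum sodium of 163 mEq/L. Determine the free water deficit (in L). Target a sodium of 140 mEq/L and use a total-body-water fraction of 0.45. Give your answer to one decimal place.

TBW = 0.45 · 83 = 37.35 L
Free water deficit = TBW · (Na/140 − 1)
= 37.35 · (163/140 − 1)
= 37.35 · 0.1643
= 6.14 L

6.1 L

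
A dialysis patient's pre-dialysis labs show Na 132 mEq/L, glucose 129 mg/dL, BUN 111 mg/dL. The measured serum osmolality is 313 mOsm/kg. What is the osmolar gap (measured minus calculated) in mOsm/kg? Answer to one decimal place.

Calculated osmolality = 2·Na + glucose/18 + BUN/2.8
= 2·132 + 129/18 + 111/2.8
= 264 + 7.17 + 39.64
= 310.81 mOsm/kg ≈ 310.8 mOsm/kg
Osmolar gap = measured − calculated = 313 − 310.8 = 2.2 mOsm/kg

2.2 mOsm/kg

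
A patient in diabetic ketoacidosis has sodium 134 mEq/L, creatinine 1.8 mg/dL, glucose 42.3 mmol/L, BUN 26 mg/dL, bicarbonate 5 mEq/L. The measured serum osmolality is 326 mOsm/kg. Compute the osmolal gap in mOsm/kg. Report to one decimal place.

Calculated osmolality = 2·Na + glucose + BUN/2.8
= 2·134 + 42.3 + 26/2.8
= 268 + 42.30 + 9.29
= 319.59 mOsm/kg ≈ 319.6 mOsm/kg
Osmolar gap = measured − calculated = 326 − 319.6 = 6.4 mOsm/kg

6.4 mOsm/kg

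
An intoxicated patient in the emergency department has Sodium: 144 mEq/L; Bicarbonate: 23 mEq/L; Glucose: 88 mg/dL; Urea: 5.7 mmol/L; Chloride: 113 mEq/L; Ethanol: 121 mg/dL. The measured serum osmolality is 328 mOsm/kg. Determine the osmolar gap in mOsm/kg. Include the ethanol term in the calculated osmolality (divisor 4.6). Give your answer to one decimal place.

3.1 mOsm/kg

Calculated osmolality = 2·Na + glucose/18 + urea + ethanol/4.6
= 2·144 + 88/18 + 5.7 + 121/4.6
= 288 + 4.89 + 5.70 + 26.30
= 324.89 mOsm/kg ≈ 324.9 mOsm/kg
Osmolar gap = measured − calculated = 328 − 324.9 = 3.1 mOsm/kg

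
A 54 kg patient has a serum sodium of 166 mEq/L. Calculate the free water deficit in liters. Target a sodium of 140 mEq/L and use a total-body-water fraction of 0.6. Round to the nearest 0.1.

TBW = 0.6 · 54 = 32.4 L
Free water deficit = TBW · (Na/140 − 1)
= 32.4 · (166/140 − 1)
= 32.4 · 0.1857
= 6.02 L

6.0 L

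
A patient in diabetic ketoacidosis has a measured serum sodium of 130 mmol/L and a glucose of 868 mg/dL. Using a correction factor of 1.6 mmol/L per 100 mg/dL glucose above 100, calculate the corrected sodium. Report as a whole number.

Corrected Na = measured Na + 1.6 · (glucose − 100)/100
= 130 + 1.6 · (868 − 100)/100
= 130 + 12.3
= 142.3 mmol/L

142 mmol/L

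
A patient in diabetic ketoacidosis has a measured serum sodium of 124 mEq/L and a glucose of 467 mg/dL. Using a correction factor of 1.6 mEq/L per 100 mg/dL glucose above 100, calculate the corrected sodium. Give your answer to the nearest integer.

130 mEq/L

Corrected Na = measured Na + 1.6 · (glucose − 100)/100
= 124 + 1.6 · (467 − 100)/100
= 124 + 5.9
= 129.9 mEq/L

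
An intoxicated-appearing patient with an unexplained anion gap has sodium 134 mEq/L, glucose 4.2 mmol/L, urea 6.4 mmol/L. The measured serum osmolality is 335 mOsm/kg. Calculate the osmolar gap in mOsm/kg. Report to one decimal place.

56.4 mOsm/kg

Calculated osmolality = 2·Na + glucose + urea
= 2·134 + 4.2 + 6.4
= 268 + 4.20 + 6.40
= 278.6 mOsm/kg ≈ 278.6 mOsm/kg
Osmolar gap = measured − calculated = 335 − 278.6 = 56.4 mOsm/kg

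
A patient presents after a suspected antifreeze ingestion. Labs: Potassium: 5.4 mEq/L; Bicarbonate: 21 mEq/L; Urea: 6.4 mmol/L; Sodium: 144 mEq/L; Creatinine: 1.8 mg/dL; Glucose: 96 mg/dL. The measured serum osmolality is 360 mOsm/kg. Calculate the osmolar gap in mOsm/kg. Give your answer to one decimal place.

60.3 mOsm/kg

Calculated osmolality = 2·Na + glucose/18 + urea
= 2·144 + 96/18 + 6.4
= 288 + 5.33 + 6.40
= 299.73 mOsm/kg ≈ 299.7 mOsm/kg
Osmolar gap = measured − calculated = 360 − 299.7 = 60.3 mOsm/kg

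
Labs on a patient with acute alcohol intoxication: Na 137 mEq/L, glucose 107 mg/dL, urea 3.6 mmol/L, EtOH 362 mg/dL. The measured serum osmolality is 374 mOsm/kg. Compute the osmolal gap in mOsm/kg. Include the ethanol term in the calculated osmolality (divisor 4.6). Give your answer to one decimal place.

Calculated osmolality = 2·Na + glucose/18 + urea + ethanol/4.6
= 2·137 + 107/18 + 3.6 + 362/4.6
= 274 + 5.94 + 3.60 + 78.70
= 362.24 mOsm/kg ≈ 362.2 mOsm/kg
Osmolar gap = measured − calculated = 374 − 362.2 = 11.8 mOsm/kg

11.8 mOsm/kg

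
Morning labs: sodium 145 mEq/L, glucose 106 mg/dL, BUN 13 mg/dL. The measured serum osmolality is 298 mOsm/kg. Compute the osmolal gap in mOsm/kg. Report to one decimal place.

-2.5 mOsm/kg

Calculated osmolality = 2·Na + glucose/18 + BUN/2.8
= 2·145 + 106/18 + 13/2.8
= 290 + 5.89 + 4.64
= 300.53 mOsm/kg ≈ 300.5 mOsm/kg
Osmolar gap = measured − calculated = 298 − 300.5 = -2.5 mOsm/kg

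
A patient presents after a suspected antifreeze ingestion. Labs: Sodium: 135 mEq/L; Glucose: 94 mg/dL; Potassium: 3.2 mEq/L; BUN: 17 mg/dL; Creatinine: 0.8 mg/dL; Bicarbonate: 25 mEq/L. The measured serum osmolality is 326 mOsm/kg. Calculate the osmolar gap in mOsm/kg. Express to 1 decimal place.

44.7 mOsm/kg

Calculated osmolality = 2·Na + glucose/18 + BUN/2.8
= 2·135 + 94/18 + 17/2.8
= 270 + 5.22 + 6.07
= 281.29 mOsm/kg ≈ 281.3 mOsm/kg
Osmolar gap = measured − calculated = 326 − 281.3 = 44.7 mOsm/kg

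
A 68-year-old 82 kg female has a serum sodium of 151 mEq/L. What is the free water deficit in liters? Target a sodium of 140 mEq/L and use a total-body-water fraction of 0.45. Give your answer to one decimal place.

2.9 L

TBW = 0.45 · 82 = 36.9 L
Free water deficit = TBW · (Na/140 − 1)
= 36.9 · (151/140 − 1)
= 36.9 · 0.0786
= 2.9 L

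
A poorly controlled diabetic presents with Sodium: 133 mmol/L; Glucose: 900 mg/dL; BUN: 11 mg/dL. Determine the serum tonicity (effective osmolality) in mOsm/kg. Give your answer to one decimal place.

Effective osmolality excludes urea (freely permeant across cell membranes):
2·Na + glucose/18
= 2·133 + 900/18
= 266 + 50
= 316 mOsm/kg

316.0 mOsm/kg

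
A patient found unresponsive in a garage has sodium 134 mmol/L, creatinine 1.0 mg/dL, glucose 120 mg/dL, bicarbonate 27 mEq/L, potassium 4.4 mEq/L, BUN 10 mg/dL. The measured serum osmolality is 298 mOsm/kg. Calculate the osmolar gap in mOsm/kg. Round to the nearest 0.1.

Calculated osmolality = 2·Na + glucose/18 + BUN/2.8
= 2·134 + 120/18 + 10/2.8
= 268 + 6.67 + 3.57
= 278.24 mOsm/kg ≈ 278.2 mOsm/kg
Osmolar gap = measured − calculated = 298 − 278.2 = 19.8 mOsm/kg

19.8 mOsm/kg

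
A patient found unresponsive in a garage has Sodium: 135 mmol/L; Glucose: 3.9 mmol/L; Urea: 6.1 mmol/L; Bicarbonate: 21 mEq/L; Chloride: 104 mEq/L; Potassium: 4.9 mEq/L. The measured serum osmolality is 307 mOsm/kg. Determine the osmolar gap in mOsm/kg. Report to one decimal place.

27.0 mOsm/kg

Calculated osmolality = 2·Na + glucose + urea
= 2·135 + 3.9 + 6.1
= 270 + 3.90 + 6.10
= 280 mOsm/kg ≈ 280.0 mOsm/kg
Osmolar gap = measured − calculated = 307 − 280.0 = 27.0 mOsm/kg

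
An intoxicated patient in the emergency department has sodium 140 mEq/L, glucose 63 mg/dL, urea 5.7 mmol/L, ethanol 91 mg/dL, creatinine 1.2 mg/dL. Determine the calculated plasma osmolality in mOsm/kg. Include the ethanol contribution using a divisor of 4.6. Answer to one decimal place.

Calculated osmolality = 2·Na + glucose/18 + urea + ethanol/4.6
= 2·140 + 63/18 + 5.7 + 91/4.6
= 280 + 3.50 + 5.70 + 19.78
= 308.98 mOsm/kg

309.0 mOsm/kg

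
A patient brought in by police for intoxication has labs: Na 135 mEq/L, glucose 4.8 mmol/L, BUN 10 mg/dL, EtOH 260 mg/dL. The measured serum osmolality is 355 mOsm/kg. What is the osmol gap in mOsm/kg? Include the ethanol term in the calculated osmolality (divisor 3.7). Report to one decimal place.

6.4 mOsm/kg

Calculated osmolality = 2·Na + glucose + BUN/2.8 + ethanol/3.7
= 2·135 + 4.8 + 10/2.8 + 260/3.7
= 270 + 4.80 + 3.57 + 70.27
= 348.64 mOsm/kg ≈ 348.6 mOsm/kg
Osmolar gap = measured − calculated = 355 − 348.6 = 6.4 mOsm/kg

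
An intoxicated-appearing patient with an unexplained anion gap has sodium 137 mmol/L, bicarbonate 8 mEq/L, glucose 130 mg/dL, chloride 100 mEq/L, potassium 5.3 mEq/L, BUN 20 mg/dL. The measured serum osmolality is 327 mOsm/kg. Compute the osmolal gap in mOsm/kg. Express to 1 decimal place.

38.6 mOsm/kg

Calculated osmolality = 2·Na + glucose/18 + BUN/2.8
= 2·137 + 130/18 + 20/2.8
= 274 + 7.22 + 7.14
= 288.36 mOsm/kg ≈ 288.4 mOsm/kg
Osmolar gap = measured − calculated = 327 − 288.4 = 38.6 mOsm/kg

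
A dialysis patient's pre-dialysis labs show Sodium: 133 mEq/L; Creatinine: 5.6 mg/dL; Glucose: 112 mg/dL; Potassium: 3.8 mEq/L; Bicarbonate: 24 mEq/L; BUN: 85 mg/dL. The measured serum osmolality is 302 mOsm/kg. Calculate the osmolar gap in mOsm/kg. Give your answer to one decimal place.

Calculated osmolality = 2·Na + glucose/18 + BUN/2.8
= 2·133 + 112/18 + 85/2.8
= 266 + 6.22 + 30.36
= 302.58 mOsm/kg ≈ 302.6 mOsm/kg
Osmolar gap = measured − calculated = 302 − 302.6 = -0.6 mOsm/kg

-0.6 mOsm/kg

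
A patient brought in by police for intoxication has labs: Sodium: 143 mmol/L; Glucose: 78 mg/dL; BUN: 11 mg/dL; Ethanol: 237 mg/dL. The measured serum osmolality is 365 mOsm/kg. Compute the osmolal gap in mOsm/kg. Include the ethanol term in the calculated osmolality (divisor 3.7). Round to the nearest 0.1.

Calculated osmolality = 2·Na + glucose/18 + BUN/2.8 + ethanol/3.7
= 2·143 + 78/18 + 11/2.8 + 237/3.7
= 286 + 4.33 + 3.93 + 64.05
= 358.31 mOsm/kg ≈ 358.3 mOsm/kg
Osmolar gap = measured − calculated = 365 − 358.3 = 6.7 mOsm/kg

6.7 mOsm/kg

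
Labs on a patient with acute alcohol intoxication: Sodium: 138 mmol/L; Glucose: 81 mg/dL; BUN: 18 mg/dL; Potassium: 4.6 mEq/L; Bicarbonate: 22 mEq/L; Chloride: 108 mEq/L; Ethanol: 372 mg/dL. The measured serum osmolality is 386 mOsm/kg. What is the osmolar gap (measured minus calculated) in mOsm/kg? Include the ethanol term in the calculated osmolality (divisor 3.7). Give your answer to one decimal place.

Calculated osmolality = 2·Na + glucose/18 + BUN/2.8 + ethanol/3.7
= 2·138 + 81/18 + 18/2.8 + 372/3.7
= 276 + 4.50 + 6.43 + 100.54
= 387.47 mOsm/kg ≈ 387.5 mOsm/kg
Osmolar gap = measured − calculated = 386 − 387.5 = -1.5 mOsm/kg

-1.5 mOsm/kg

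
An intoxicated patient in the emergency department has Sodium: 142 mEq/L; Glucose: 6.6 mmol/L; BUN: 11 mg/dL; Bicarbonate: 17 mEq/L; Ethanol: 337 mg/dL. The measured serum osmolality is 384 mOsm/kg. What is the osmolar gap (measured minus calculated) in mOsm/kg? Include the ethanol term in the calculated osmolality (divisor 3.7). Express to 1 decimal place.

-1.6 mOsm/kg

Calculated osmolality = 2·Na + glucose + BUN/2.8 + ethanol/3.7
= 2·142 + 6.6 + 11/2.8 + 337/3.7
= 284 + 6.60 + 3.93 + 91.08
= 385.61 mOsm/kg ≈ 385.6 mOsm/kg
Osmolar gap = measured − calculated = 384 − 385.6 = -1.6 mOsm/kg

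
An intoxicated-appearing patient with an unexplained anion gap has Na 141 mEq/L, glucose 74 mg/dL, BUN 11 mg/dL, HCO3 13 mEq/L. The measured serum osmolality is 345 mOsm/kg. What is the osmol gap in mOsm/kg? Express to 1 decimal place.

55.0 mOsm/kg

Calculated osmolality = 2·Na + glucose/18 + BUN/2.8
= 2·141 + 74/18 + 11/2.8
= 282 + 4.11 + 3.93
= 290.04 mOsm/kg ≈ 290.0 mOsm/kg
Osmolar gap = measured − calculated = 345 − 290.0 = 55.0 mOsm/kg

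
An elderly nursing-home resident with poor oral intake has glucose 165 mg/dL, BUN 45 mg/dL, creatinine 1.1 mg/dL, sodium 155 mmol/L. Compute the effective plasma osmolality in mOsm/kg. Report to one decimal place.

Effective osmolality excludes urea (freely permeant across cell membranes):
2·Na + glucose/18
= 2·155 + 165/18
= 310 + 9.17
= 319.17 mOsm/kg

319.2 mOsm/kg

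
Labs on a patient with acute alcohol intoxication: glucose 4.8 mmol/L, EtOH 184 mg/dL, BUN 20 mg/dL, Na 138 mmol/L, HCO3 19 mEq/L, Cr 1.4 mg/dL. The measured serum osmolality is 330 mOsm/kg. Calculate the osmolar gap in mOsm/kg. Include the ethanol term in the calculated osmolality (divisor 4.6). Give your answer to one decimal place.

Calculated osmolality = 2·Na + glucose + BUN/2.8 + ethanol/4.6
= 2·138 + 4.8 + 20/2.8 + 184/4.6
= 276 + 4.80 + 7.14 + 40
= 327.94 mOsm/kg ≈ 327.9 mOsm/kg
Osmolar gap = measured − calculated = 330 − 327.9 = 2.1 mOsm/kg

2.1 mOsm/kg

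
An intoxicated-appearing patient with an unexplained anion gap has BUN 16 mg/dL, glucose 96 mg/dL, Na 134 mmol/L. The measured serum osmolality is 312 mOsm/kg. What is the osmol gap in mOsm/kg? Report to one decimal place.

33.0 mOsm/kg

Calculated osmolality = 2·Na + glucose/18 + BUN/2.8
= 2·134 + 96/18 + 16/2.8
= 268 + 5.33 + 5.71
= 279.04 mOsm/kg ≈ 279.0 mOsm/kg
Osmolar gap = measured − calculated = 312 − 279.0 = 33.0 mOsm/kg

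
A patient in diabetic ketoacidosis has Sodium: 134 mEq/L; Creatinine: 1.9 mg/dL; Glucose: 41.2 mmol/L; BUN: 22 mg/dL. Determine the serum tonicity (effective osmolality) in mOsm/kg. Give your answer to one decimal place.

309.2 mOsm/kg

Effective osmolality excludes urea (freely permeant across cell membranes):
2·Na + glucose
= 2·134 + 41.2
= 268 + 41.2
= 309.2 mOsm/kg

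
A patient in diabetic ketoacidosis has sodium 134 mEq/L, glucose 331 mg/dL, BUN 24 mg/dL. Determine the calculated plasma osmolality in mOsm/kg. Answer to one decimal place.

Calculated osmolality = 2·Na + glucose/18 + BUN/2.8
= 2·134 + 331/18 + 24/2.8
= 268 + 18.39 + 8.57
= 294.96 mOsm/kg

295.0 mOsm/kg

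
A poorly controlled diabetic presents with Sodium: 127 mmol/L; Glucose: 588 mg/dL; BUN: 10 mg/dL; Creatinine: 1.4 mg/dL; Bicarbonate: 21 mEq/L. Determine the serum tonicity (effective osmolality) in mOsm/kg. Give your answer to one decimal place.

286.7 mOsm/kg

Effective osmolality excludes urea (freely permeant across cell membranes):
2·Na + glucose/18
= 2·127 + 588/18
= 254 + 32.67
= 286.67 mOsm/kg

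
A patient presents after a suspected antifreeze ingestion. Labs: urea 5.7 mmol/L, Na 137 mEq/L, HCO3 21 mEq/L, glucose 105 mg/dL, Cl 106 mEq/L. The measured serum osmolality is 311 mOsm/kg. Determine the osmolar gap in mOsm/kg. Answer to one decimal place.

Calculated osmolality = 2·Na + glucose/18 + urea
= 2·137 + 105/18 + 5.7
= 274 + 5.83 + 5.70
= 285.53 mOsm/kg ≈ 285.5 mOsm/kg
Osmolar gap = measured − calculated = 311 − 285.5 = 25.5 mOsm/kg

25.5 mOsm/kg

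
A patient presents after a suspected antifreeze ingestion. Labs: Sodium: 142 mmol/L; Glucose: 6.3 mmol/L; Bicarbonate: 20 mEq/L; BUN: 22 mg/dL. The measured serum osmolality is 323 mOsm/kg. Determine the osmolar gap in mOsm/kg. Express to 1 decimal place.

Calculated osmolality = 2·Na + glucose + BUN/2.8
= 2·142 + 6.3 + 22/2.8
= 284 + 6.30 + 7.86
= 298.16 mOsm/kg ≈ 298.2 mOsm/kg
Osmolar gap = measured − calculated = 323 − 298.2 = 24.8 mOsm/kg

24.8 mOsm/kg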